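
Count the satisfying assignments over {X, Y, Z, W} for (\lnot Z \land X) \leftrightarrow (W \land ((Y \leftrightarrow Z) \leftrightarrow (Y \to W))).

Initial set: {((\lnot Z \land X) \leftrightarrow (W \land ((Y \leftrightarrow Z) \leftrightarrow (Y \to W))))}.
((\lnot Z \land X) \leftrightarrow (W \land ((Y \leftrightarrow Z) \leftrightarrow (Y \to W)))): β-rule — branch into (\lnot Z \land X), (W \land ((Y \leftrightarrow Z) \leftrightarrow (Y \to W)))  //  \lnot (\lnot Z \land X), \lnot (W \land ((Y \leftrightarrow Z) \leftrightarrow (Y \to W))).
  branch 1 (add (\lnot Z \land X), (W \land ((Y \leftrightarrow Z) \leftrightarrow (Y \to W)))):
    (\lnot Z \land X): α-rule — add \lnot Z, X.
    (W \land ((Y \leftrightarrow Z) \leftrightarrow (Y \to W))): α-rule — add W, ((Y \leftrightarrow Z) \leftrightarrow (Y \to W)).
    ((Y \leftrightarrow Z) \leftrightarrow (Y \to W)): β-rule — branch into (Y \leftrightarrow Z), (Y \to W)  //  \lnot (Y \leftrightarrow Z), \lnot (Y \to W).
      branch 1.1 (add (Y \leftrightarrow Z), (Y \to W)):
        (Y \leftrightarrow Z): β-rule — branch into Y, Z  //  \lnot Y, \lnot Z.
          branch 1.1.1 (add Y, Z):
            × closes — contains both Z and \lnot Z.
          branch 1.1.2 (add \lnot Y, \lnot Z):
            (Y \to W): β-rule — branch into \lnot Y  //  W.
              branch 1.1.2.1 (add \lnot Y):
                ○ open, literals {W=1, X=1, Y=0, Z=0}.
              branch 1.1.2.2 (add W):
                ○ open, literals {W=1, X=1, Y=0, Z=0}.
      branch 1.2 (add \lnot (Y \leftrightarrow Z), \lnot (Y \to W)):
        \lnot (Y \to W): α-rule — add Y, \lnot W.
        × closes — contains both W and \lnot W.
  branch 2 (add \lnot (\lnot Z \land X), \lnot (W \land ((Y \leftrightarrow Z) \leftrightarrow (Y \to W)))):
    \lnot (\lnot Z \land X): β-rule — branch into \lnot \lnot Z  //  \lnot X.
      branch 2.1 (add \lnot \lnot Z):
        \lnot (W \land ((Y \leftrightarrow Z) \leftrightarrow (Y \to W))): β-rule — branch into \lnot W  //  \lnot ((Y \leftrightarrow Z) \leftrightarrow (Y \to W)).
          branch 2.1.1 (add \lnot W):
            ○ open, literals {W=0, Z=1}.
          branch 2.1.2 (add \lnot ((Y \leftrightarrow Z) \leftrightarrow (Y \to W))):
            \lnot ((Y \leftrightarrow Z) \leftrightarrow (Y \to W)): β-rule — branch into (Y \leftrightarrow Z), \lnot (Y \to W)  //  \lnot (Y \leftrightarrow Z), (Y \to W).
              branch 2.1.2.1 (add (Y \leftrightarrow Z), \lnot (Y \to W)):
                \lnot (Y \to W): α-rule — add Y, \lnot W.
                (Y \leftrightarrow Z): β-rule — branch into Y, Z  //  \lnot Y, \lnot Z.
                  branch 2.1.2.1.1 (add Y, Z):
                    ○ open, literals {W=0, Y=1, Z=1}.
                  branch 2.1.2.1.2 (add \lnot Y, \lnot Z):
                    × closes — contains both Y and \lnot Y.
              branch 2.1.2.2 (add \lnot (Y \leftrightarrow Z), (Y \to W)):
                \lnot (Y \leftrightarrow Z): β-rule — branch into Y, \lnot Z  //  \lnot Y, Z.
                  branch 2.1.2.2.1 (add Y, \lnot Z):
                    × closes — contains both Z and \lnot Z.
                  branch 2.1.2.2.2 (add \lnot Y, Z):
                    (Y \to W): β-rule — branch into \lnot Y  //  W.
                      branch 2.1.2.2.2.1 (add \lnot Y):
                        ○ open, literals {Y=0, Z=1}.
                      branch 2.1.2.2.2.2 (add W):
                        ○ open, literals {W=1, Y=0, Z=1}.
      branch 2.2 (add \lnot X):
        \lnot (W \land ((Y \leftrightarrow Z) \leftrightarrow (Y \to W))): β-rule — branch into \lnot W  //  \lnot ((Y \leftrightarrow Z) \leftrightarrow (Y \to W)).
          branch 2.2.1 (add \lnot W):
            ○ open, literals {W=0, X=0}.
          branch 2.2.2 (add \lnot ((Y \leftrightarrow Z) \leftrightarrow (Y \to W))):
            \lnot ((Y \leftrightarrow Z) \leftrightarrow (Y \to W)): β-rule — branch into (Y \leftrightarrow Z), \lnot (Y \to W)  //  \lnot (Y \leftrightarrow Z), (Y \to W).
              branch 2.2.2.1 (add (Y \leftrightarrow Z), \lnot (Y \to W)):
                \lnot (Y \to W): α-rule — add Y, \lnot W.
                (Y \leftrightarrow Z): β-rule — branch into Y, Z  //  \lnot Y, \lnot Z.
                  branch 2.2.2.1.1 (add Y, Z):
                    ○ open, literals {W=0, X=0, Y=1, Z=1}.
                  branch 2.2.2.1.2 (add \lnot Y, \lnot Z):
                    × closes — contains both Y and \lnot Y.
              branch 2.2.2.2 (add \lnot (Y \leftrightarrow Z), (Y \to W)):
                \lnot (Y \leftrightarrow Z): β-rule — branch into Y, \lnot Z  //  \lnot Y, Z.
                  branch 2.2.2.2.1 (add Y, \lnot Z):
                    (Y \to W): β-rule — branch into \lnot Y  //  W.
                      branch 2.2.2.2.1.1 (add \lnot Y):
                        × closes — contains both Y and \lnot Y.
                      branch 2.2.2.2.1.2 (add W):
                        ○ open, literals {W=1, X=0, Y=1, Z=0}.
                  branch 2.2.2.2.2 (add \lnot Y, Z):
                    (Y \to W): β-rule — branch into \lnot Y  //  W.
                      branch 2.2.2.2.2.1 (add \lnot Y):
                        ○ open, literals {X=0, Y=0, Z=1}.
                      branch 2.2.2.2.2.2 (add W):
                        ○ open, literals {W=1, X=0, Y=0, Z=1}.
6 branches closed, 11 open.
Each open branch fixes some atoms; the unmentioned ones are free. Counting distinct full assignments: branch {W=1, X=1, Y=0, Z=0} (none free) contributes 1 new; branch {W=1, X=1, Y=0, Z=0} (none free) contributes 0 new; branch {W=0, Z=1} (X, Y) contributes 4 new; branch {W=0, Y=1, Z=1} (X) contributes 0 new; branch {Y=0, Z=1} (X, W) contributes 2 new; branch {W=1, Y=0, Z=1} (X) contributes 0 new; branch {W=0, X=0} (Y, Z) contributes 2 new; branch {W=0, X=0, Y=1, Z=1} (none free) contributes 0 new; branch {W=1, X=0, Y=1, Z=0} (none free) contributes 1 new; branch {X=0, Y=0, Z=1} (W) contributes 0 new; branch {W=1, X=0, Y=0, Z=1} (none free) contributes 0 new. Total: 10.

10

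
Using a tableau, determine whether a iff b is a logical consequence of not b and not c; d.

No

Initial set: {(not b and not c); d; not (a iff b)}.
(not b and not c): α-rule — add not b, not c.
not (a iff b): β-rule — branch into a, not b  //  not a, b.
  branch 1 (add a, not b):
    ○ open, literals {a=1, b=0, c=0, d=1}.
  branch 2 (add not a, b):
    × closes — contains both b and not b.
1 branch closed, 1 open.
An open branch gives a countermodel: a=1, b=0, c=0, d=1 (unmentioned atoms arbitrary); the premises hold there but the conclusion fails.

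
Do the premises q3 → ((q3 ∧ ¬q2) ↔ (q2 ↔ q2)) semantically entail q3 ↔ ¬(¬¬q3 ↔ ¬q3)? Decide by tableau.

No

Initial set: {(q3 → ((q3 ∧ ¬q2) ↔ (q2 ↔ q2))); ¬(q3 ↔ ¬(¬¬q3 ↔ ¬q3))}.
(q3 → ((q3 ∧ ¬q2) ↔ (q2 ↔ q2))): β-rule — branch into ¬q3  //  ((q3 ∧ ¬q2) ↔ (q2 ↔ q2)).
  branch 1 (add ¬q3):
    ¬(q3 ↔ ¬(¬¬q3 ↔ ¬q3)): β-rule — branch into q3, ¬¬(¬¬q3 ↔ ¬q3)  //  ¬q3, ¬(¬¬q3 ↔ ¬q3).
      branch 1.1 (add q3, ¬¬(¬¬q3 ↔ ¬q3)):
        × closes — contains both q3 and ¬q3.
      branch 1.2 (add ¬q3, ¬(¬¬q3 ↔ ¬q3)):
        ¬(¬¬q3 ↔ ¬q3): β-rule — branch into ¬¬q3, ¬¬q3  //  ¬¬¬q3, ¬q3.
          branch 1.2.1 (add ¬¬q3, ¬¬q3):
            × closes — contains both q3 and ¬q3.
          branch 1.2.2 (add ¬¬¬q3, ¬q3):
            ¬¬¬q3: drop double negation, giving ¬q3.
            ○ open, literals {q3=0}.
  branch 2 (add ((q3 ∧ ¬q2) ↔ (q2 ↔ q2))):
    ¬(q3 ↔ ¬(¬¬q3 ↔ ¬q3)): β-rule — branch into q3, ¬¬(¬¬q3 ↔ ¬q3)  //  ¬q3, ¬(¬¬q3 ↔ ¬q3).
      branch 2.1 (add q3, ¬¬(¬¬q3 ↔ ¬q3)):
        ((q3 ∧ ¬q2) ↔ (q2 ↔ q2)): β-rule — branch into (q3 ∧ ¬q2), (q2 ↔ q2)  //  ¬(q3 ∧ ¬q2), ¬(q2 ↔ q2).
          branch 2.1.1 (add (q3 ∧ ¬q2), (q2 ↔ q2)):
            (q3 ∧ ¬q2): α-rule — add q3, ¬q2.
            ¬¬(¬¬q3 ↔ ¬q3): β-rule — branch into ¬¬q3, ¬q3  //  ¬¬¬q3, ¬¬q3.
              branch 2.1.1.1 (add ¬¬q3, ¬q3):
                × closes — contains both q3 and ¬q3.
              branch 2.1.1.2 (add ¬¬¬q3, ¬¬q3):
                ¬¬¬q3: drop double negation, giving ¬q3.
                × closes — contains both q3 and ¬q3.
          branch 2.1.2 (add ¬(q3 ∧ ¬q2), ¬(q2 ↔ q2)):
            ¬¬(¬¬q3 ↔ ¬q3): β-rule — branch into ¬¬q3, ¬q3  //  ¬¬¬q3, ¬¬q3.
              branch 2.1.2.1 (add ¬¬q3, ¬q3):
                × closes — contains both q3 and ¬q3.
              branch 2.1.2.2 (add ¬¬¬q3, ¬¬q3):
                ¬¬¬q3: drop double negation, giving ¬q3.
                × closes — contains both q3 and ¬q3.
      branch 2.2 (add ¬q3, ¬(¬¬q3 ↔ ¬q3)):
        ((q3 ∧ ¬q2) ↔ (q2 ↔ q2)): β-rule — branch into (q3 ∧ ¬q2), (q2 ↔ q2)  //  ¬(q3 ∧ ¬q2), ¬(q2 ↔ q2).
          branch 2.2.1 (add (q3 ∧ ¬q2), (q2 ↔ q2)):
            (q3 ∧ ¬q2): α-rule — add q3, ¬q2.
            × closes — contains both q3 and ¬q3.
          branch 2.2.2 (add ¬(q3 ∧ ¬q2), ¬(q2 ↔ q2)):
            ¬(¬¬q3 ↔ ¬q3): β-rule — branch into ¬¬q3, ¬¬q3  //  ¬¬¬q3, ¬q3.
              branch 2.2.2.1 (add ¬¬q3, ¬¬q3):
                × closes — contains both q3 and ¬q3.
              branch 2.2.2.2 (add ¬¬¬q3, ¬q3):
                ¬¬¬q3: drop double negation, giving ¬q3.
                ¬(q3 ∧ ¬q2): β-rule — branch into ¬q3  //  ¬¬q2.
                  branch 2.2.2.2.1 (add ¬q3):
                    ¬(q2 ↔ q2): β-rule — branch into q2, ¬q2  //  ¬q2, q2.
                      branch 2.2.2.2.1.1 (add q2, ¬q2):
                        × closes — contains both q2 and ¬q2.
                      branch 2.2.2.2.1.2 (add ¬q2, q2):
                        × closes — contains both q2 and ¬q2.
                  branch 2.2.2.2.2 (add ¬¬q2):
                    ¬(q2 ↔ q2): β-rule — branch into q2, ¬q2  //  ¬q2, q2.
                      branch 2.2.2.2.2.1 (add q2, ¬q2):
                        × closes — contains both q2 and ¬q2.
                      branch 2.2.2.2.2.2 (add ¬q2, q2):
                        × closes — contains both q2 and ¬q2.
12 branches closed, 1 open.
An open branch gives a countermodel: q3=0 (unmentioned atoms arbitrary); the premises hold there but the conclusion fails.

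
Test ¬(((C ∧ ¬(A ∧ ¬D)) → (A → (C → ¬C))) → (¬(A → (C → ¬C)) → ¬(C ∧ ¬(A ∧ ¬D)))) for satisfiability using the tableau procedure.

Initial set: {¬(((C ∧ ¬(A ∧ ¬D)) → (A → (C → ¬C))) → (¬(A → (C → ¬C)) → ¬(C ∧ ¬(A ∧ ¬D))))}.
¬(((C ∧ ¬(A ∧ ¬D)) → (A → (C → ¬C))) → (¬(A → (C → ¬C)) → ¬(C ∧ ¬(A ∧ ¬D)))): α-rule — add ((C ∧ ¬(A ∧ ¬D)) → (A → (C → ¬C))), ¬(¬(A → (C → ¬C)) → ¬(C ∧ ¬(A ∧ ¬D))).
¬(¬(A → (C → ¬C)) → ¬(C ∧ ¬(A ∧ ¬D))): α-rule — add ¬(A → (C → ¬C)), ¬¬(C ∧ ¬(A ∧ ¬D)).
¬(A → (C → ¬C)): α-rule — add A, ¬(C → ¬C).
¬¬(C ∧ ¬(A ∧ ¬D)): α-rule — add C, ¬(A ∧ ¬D).
¬(C → ¬C): α-rule — add C, ¬¬C.
((C ∧ ¬(A ∧ ¬D)) → (A → (C → ¬C))): β-rule — branch into ¬(C ∧ ¬(A ∧ ¬D))  //  (A → (C → ¬C)).
  branch 1 (add ¬(C ∧ ¬(A ∧ ¬D))):
    ¬(A ∧ ¬D): β-rule — branch into ¬A  //  ¬¬D.
      branch 1.1 (add ¬A):
        × closes — contains both A and ¬A.
      branch 1.2 (add ¬¬D):
        ¬(C ∧ ¬(A ∧ ¬D)): β-rule — branch into ¬C  //  ¬¬(A ∧ ¬D).
          branch 1.2.1 (add ¬C):
            × closes — contains both C and ¬C.
          branch 1.2.2 (add ¬¬(A ∧ ¬D)):
            ¬¬(A ∧ ¬D): α-rule — add A, ¬D.
            × closes — contains both D and ¬D.
  branch 2 (add (A → (C → ¬C))):
    ¬(A ∧ ¬D): β-rule — branch into ¬A  //  ¬¬D.
      branch 2.1 (add ¬A):
        × closes — contains both A and ¬A.
      branch 2.2 (add ¬¬D):
        (A → (C → ¬C)): β-rule — branch into ¬A  //  (C → ¬C).
          branch 2.2.1 (add ¬A):
            × closes — contains both A and ¬A.
          branch 2.2.2 (add (C → ¬C)):
            (C → ¬C): β-rule — branch into ¬C  //  ¬C.
              branch 2.2.2.1 (add ¬C):
                × closes — contains both C and ¬C.
              branch 2.2.2.2 (add ¬C):
                × closes — contains both C and ¬C.
All 7 branches close.
Every branch closed; the formula is unsatisfiable.

Unsatisfiable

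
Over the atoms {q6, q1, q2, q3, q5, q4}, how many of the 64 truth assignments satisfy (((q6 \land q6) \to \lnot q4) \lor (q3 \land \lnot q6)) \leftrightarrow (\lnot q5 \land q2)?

24

Initial set: {((((q6 \land q6) \to \lnot q4) \lor (q3 \land \lnot q6)) \leftrightarrow (\lnot q5 \land q2))}.
((((q6 \land q6) \to \lnot q4) \lor (q3 \land \lnot q6)) \leftrightarrow (\lnot q5 \land q2)): β-rule — branch into (((q6 \land q6) \to \lnot q4) \lor (q3 \land \lnot q6)), (\lnot q5 \land q2)  //  \lnot (((q6 \land q6) \to \lnot q4) \lor (q3 \land \lnot q6)), \lnot (\lnot q5 \land q2).
  branch 1 (add (((q6 \land q6) \to \lnot q4) \lor (q3 \land \lnot q6)), (\lnot q5 \land q2)):
    (\lnot q5 \land q2): α-rule — add \lnot q5, q2.
    (((q6 \land q6) \to \lnot q4) \lor (q3 \land \lnot q6)): β-rule — branch into ((q6 \land q6) \to \lnot q4)  //  (q3 \land \lnot q6).
      branch 1.1 (add ((q6 \land q6) \to \lnot q4)):
        ((q6 \land q6) \to \lnot q4): β-rule — branch into \lnot (q6 \land q6)  //  \lnot q4.
          branch 1.1.1 (add \lnot (q6 \land q6)):
            \lnot (q6 \land q6): β-rule — branch into \lnot q6  //  \lnot q6.
              branch 1.1.1.1 (add \lnot q6):
                ○ open, literals {q2=T, q5=F, q6=F}.
              branch 1.1.1.2 (add \lnot q6):
                ○ open, literals {q2=T, q5=F, q6=F}.
          branch 1.1.2 (add \lnot q4):
            ○ open, literals {q2=T, q4=F, q5=F}.
      branch 1.2 (add (q3 \land \lnot q6)):
        (q3 \land \lnot q6): α-rule — add q3, \lnot q6.
        ○ open, literals {q2=T, q3=T, q5=F, q6=F}.
  branch 2 (add \lnot (((q6 \land q6) \to \lnot q4) \lor (q3 \land \lnot q6)), \lnot (\lnot q5 \land q2)):
    \lnot (((q6 \land q6) \to \lnot q4) \lor (q3 \land \lnot q6)): α-rule — add \lnot ((q6 \land q6) \to \lnot q4), \lnot (q3 \land \lnot q6).
    \lnot ((q6 \land q6) \to \lnot q4): α-rule — add (q6 \land q6), \lnot \lnot q4.
    (q6 \land q6): α-rule — add q6, q6.
    \lnot (\lnot q5 \land q2): β-rule — branch into \lnot \lnot q5  //  \lnot q2.
      branch 2.1 (add \lnot \lnot q5):
        \lnot (q3 \land \lnot q6): β-rule — branch into \lnot q3  //  \lnot \lnot q6.
          branch 2.1.1 (add \lnot q3):
            ○ open, literals {q3=F, q4=T, q5=T, q6=T}.
          branch 2.1.2 (add \lnot \lnot q6):
            ○ open, literals {q4=T, q5=T, q6=T}.
      branch 2.2 (add \lnot q2):
        \lnot (q3 \land \lnot q6): β-rule — branch into \lnot q3  //  \lnot \lnot q6.
          branch 2.2.1 (add \lnot q3):
            ○ open, literals {q2=F, q3=F, q4=T, q6=T}.
          branch 2.2.2 (add \lnot \lnot q6):
            ○ open, literals {q2=F, q4=T, q6=T}.
0 branches closed, 8 open.
Each open branch fixes some atoms; the unmentioned ones are free. Counting distinct full assignments: branch {q2=T, q5=F, q6=F} (q1, q3, q4) contributes 8 new; branch {q2=T, q5=F, q6=F} (q1, q3, q4) contributes 0 new; branch {q2=T, q4=F, q5=F} (q6, q1, q3) contributes 4 new; branch {q2=T, q3=T, q5=F, q6=F} (q1, q4) contributes 0 new; branch {q3=F, q4=T, q5=T, q6=T} (q1, q2) contributes 4 new; branch {q4=T, q5=T, q6=T} (q1, q2, q3) contributes 4 new; branch {q2=F, q3=F, q4=T, q6=T} (q1, q5) contributes 2 new; branch {q2=F, q4=T, q6=T} (q1, q3, q5) contributes 2 new. Total: 24.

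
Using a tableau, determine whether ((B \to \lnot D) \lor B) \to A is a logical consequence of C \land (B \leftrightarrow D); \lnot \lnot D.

No

Initial set: {(C \land (B \leftrightarrow D)); \lnot \lnot D; \lnot (((B \to \lnot D) \lor B) \to A)}.
(C \land (B \leftrightarrow D)): α-rule — add C, (B \leftrightarrow D).
\lnot \lnot D: drop double negation, giving D.
\lnot (((B \to \lnot D) \lor B) \to A): α-rule — add ((B \to \lnot D) \lor B), \lnot A.
(B \leftrightarrow D): β-rule — branch into B, D  //  \lnot B, \lnot D.
  branch 1 (add B, D):
    ((B \to \lnot D) \lor B): β-rule — branch into (B \to \lnot D)  //  B.
      branch 1.1 (add (B \to \lnot D)):
        (B \to \lnot D): β-rule — branch into \lnot B  //  \lnot D.
          branch 1.1.1 (add \lnot B):
            × closes — contains both B and \lnot B.
          branch 1.1.2 (add \lnot D):
            × closes — contains both D and \lnot D.
      branch 1.2 (add B):
        ○ open, literals {A=0, B=1, C=1, D=1}.
  branch 2 (add \lnot B, \lnot D):
    × closes — contains both D and \lnot D.
3 branches closed, 1 open.
An open branch gives a countermodel: A=0, B=1, C=1, D=1 (unmentioned atoms arbitrary); the premises hold there but the conclusion fails.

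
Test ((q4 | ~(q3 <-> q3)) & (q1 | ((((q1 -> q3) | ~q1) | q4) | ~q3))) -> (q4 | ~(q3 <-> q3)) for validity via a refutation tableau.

Valid

Assume the negation and expand:
Initial set: {~(((q4 | ~(q3 <-> q3)) & (q1 | ((((q1 -> q3) | ~q1) | q4) | ~q3))) -> (q4 | ~(q3 <-> q3)))}.
~(((q4 | ~(q3 <-> q3)) & (q1 | ((((q1 -> q3) | ~q1) | q4) | ~q3))) -> (q4 | ~(q3 <-> q3))): α-rule — add ((q4 | ~(q3 <-> q3)) & (q1 | ((((q1 -> q3) | ~q1) | q4) | ~q3))), ~(q4 | ~(q3 <-> q3)).
((q4 | ~(q3 <-> q3)) & (q1 | ((((q1 -> q3) | ~q1) | q4) | ~q3))): α-rule — add (q4 | ~(q3 <-> q3)), (q1 | ((((q1 -> q3) | ~q1) | q4) | ~q3)).
~(q4 | ~(q3 <-> q3)): α-rule — add ~q4, ~~(q3 <-> q3).
(q4 | ~(q3 <-> q3)): β-rule — branch into q4  //  ~(q3 <-> q3).
  branch 1 (add q4):
    × closes — contains both q4 and ~q4.
  branch 2 (add ~(q3 <-> q3)):
    (q1 | ((((q1 -> q3) | ~q1) | q4) | ~q3)): β-rule — branch into q1  //  ((((q1 -> q3) | ~q1) | q4) | ~q3).
      branch 2.1 (add q1):
        ~~(q3 <-> q3): β-rule — branch into q3, q3  //  ~q3, ~q3.
          branch 2.1.1 (add q3, q3):
            ~(q3 <-> q3): β-rule — branch into q3, ~q3  //  ~q3, q3.
              branch 2.1.1.1 (add q3, ~q3):
                × closes — contains both q3 and ~q3.
              branch 2.1.1.2 (add ~q3, q3):
                × closes — contains both q3 and ~q3.
          branch 2.1.2 (add ~q3, ~q3):
            ~(q3 <-> q3): β-rule — branch into q3, ~q3  //  ~q3, q3.
              branch 2.1.2.1 (add q3, ~q3):
                × closes — contains both q3 and ~q3.
              branch 2.1.2.2 (add ~q3, q3):
                × closes — contains both q3 and ~q3.
      branch 2.2 (add ((((q1 -> q3) | ~q1) | q4) | ~q3)):
        ~~(q3 <-> q3): β-rule — branch into q3, q3  //  ~q3, ~q3.
          branch 2.2.1 (add q3, q3):
            ~(q3 <-> q3): β-rule — branch into q3, ~q3  //  ~q3, q3.
              branch 2.2.1.1 (add q3, ~q3):
                × closes — contains both q3 and ~q3.
              branch 2.2.1.2 (add ~q3, q3):
                × closes — contains both q3 and ~q3.
          branch 2.2.2 (add ~q3, ~q3):
            ~(q3 <-> q3): β-rule — branch into q3, ~q3  //  ~q3, q3.
              branch 2.2.2.1 (add q3, ~q3):
                × closes — contains both q3 and ~q3.
              branch 2.2.2.2 (add ~q3, q3):
                × closes — contains both q3 and ~q3.
All 9 branches close.
Every branch closed, so the negation is unsatisfiable and the formula is valid.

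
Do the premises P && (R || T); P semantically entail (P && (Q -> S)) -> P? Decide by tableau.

Initial set: {(P && (R || T)); P; !((P && (Q -> S)) -> P)}.
(P && (R || T)): α-rule — add P, (R || T).
!((P && (Q -> S)) -> P): α-rule — add (P && (Q -> S)), !P.
× closes — contains both P and !P.
All 1 branch closes.
Every branch closed, so the premises entail the conclusion.

Yes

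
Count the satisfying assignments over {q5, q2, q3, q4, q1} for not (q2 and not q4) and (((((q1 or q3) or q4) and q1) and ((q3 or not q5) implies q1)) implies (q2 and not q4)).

12

Initial set: {T (not (q2 and not q4) and (((((q1 or q3) or q4) and q1) and ((q3 or not q5) implies q1)) implies (q2 and not q4)))}.
T (not (q2 and not q4) and (((((q1 or q3) or q4) and q1) and ((q3 or not q5) implies q1)) implies (q2 and not q4))): α-rule — add T not (q2 and not q4), T (((((q1 or q3) or q4) and q1) and ((q3 or not q5) implies q1)) implies (q2 and not q4)).
T not (q2 and not q4): β-rule — branch into F q2  //  F not q4.
  branch 1 (add F q2):
    T (((((q1 or q3) or q4) and q1) and ((q3 or not q5) implies q1)) implies (q2 and not q4)): β-rule — branch into F ((((q1 or q3) or q4) and q1) and ((q3 or not q5) implies q1))  //  T (q2 and not q4).
      branch 1.1 (add F ((((q1 or q3) or q4) and q1) and ((q3 or not q5) implies q1))):
        F ((((q1 or q3) or q4) and q1) and ((q3 or not q5) implies q1)): β-rule — branch into F (((q1 or q3) or q4) and q1)  //  F ((q3 or not q5) implies q1).
          branch 1.1.1 (add F (((q1 or q3) or q4) and q1)):
            F (((q1 or q3) or q4) and q1): β-rule — branch into F ((q1 or q3) or q4)  //  F q1.
              branch 1.1.1.1 (add F ((q1 or q3) or q4)):
                F ((q1 or q3) or q4): α-rule — add F (q1 or q3), F q4.
                F (q1 or q3): α-rule — add F q1, F q3.
                ○ open, literals {q1=false, q2=false, q3=false, q4=false}.
              branch 1.1.1.2 (add F q1):
                ○ open, literals {q1=false, q2=false}.
          branch 1.1.2 (add F ((q3 or not q5) implies q1)):
            F ((q3 or not q5) implies q1): α-rule — add T (q3 or not q5), F q1.
            T (q3 or not q5): β-rule — branch into T q3  //  T not q5.
              branch 1.1.2.1 (add T q3):
                ○ open, literals {q1=false, q2=false, q3=true}.
              branch 1.1.2.2 (add T not q5):
                ○ open, literals {q1=false, q2=false, q5=false}.
      branch 1.2 (add T (q2 and not q4)):
        T (q2 and not q4): α-rule — add T q2, T not q4.
        × closes — contains both q2 and not q2.
  branch 2 (add F not q4):
    T (((((q1 or q3) or q4) and q1) and ((q3 or not q5) implies q1)) implies (q2 and not q4)): β-rule — branch into F ((((q1 or q3) or q4) and q1) and ((q3 or not q5) implies q1))  //  T (q2 and not q4).
      branch 2.1 (add F ((((q1 or q3) or q4) and q1) and ((q3 or not q5) implies q1))):
        F ((((q1 or q3) or q4) and q1) and ((q3 or not q5) implies q1)): β-rule — branch into F (((q1 or q3) or q4) and q1)  //  F ((q3 or not q5) implies q1).
          branch 2.1.1 (add F (((q1 or q3) or q4) and q1)):
            F (((q1 or q3) or q4) and q1): β-rule — branch into F ((q1 or q3) or q4)  //  F q1.
              branch 2.1.1.1 (add F ((q1 or q3) or q4)):
                F ((q1 or q3) or q4): α-rule — add F (q1 or q3), F q4.
                × closes — contains both q4 and not q4.
              branch 2.1.1.2 (add F q1):
                ○ open, literals {q1=false, q4=true}.
          branch 2.1.2 (add F ((q3 or not q5) implies q1)):
            F ((q3 or not q5) implies q1): α-rule — add T (q3 or not q5), F q1.
            T (q3 or not q5): β-rule — branch into T q3  //  T not q5.
              branch 2.1.2.1 (add T q3):
                ○ open, literals {q1=false, q3=true, q4=true}.
              branch 2.1.2.2 (add T not q5):
                ○ open, literals {q1=false, q4=true, q5=false}.
      branch 2.2 (add T (q2 and not q4)):
        T (q2 and not q4): α-rule — add T q2, T not q4.
        × closes — contains both q4 and not q4.
3 branches closed, 7 open.
Each open branch fixes some atoms; the unmentioned ones are free. Counting distinct full assignments: branch {q1=false, q2=false, q3=false, q4=false} (q5) contributes 2 new; branch {q1=false, q2=false} (q5, q3, q4) contributes 6 new; branch {q1=false, q2=false, q3=true} (q5, q4) contributes 0 new; branch {q1=false, q2=false, q5=false} (q3, q4) contributes 0 new; branch {q1=false, q4=true} (q5, q2, q3) contributes 4 new; branch {q1=false, q3=true, q4=true} (q5, q2) contributes 0 new; branch {q1=false, q4=true, q5=false} (q2, q3) contributes 0 new. Total: 12.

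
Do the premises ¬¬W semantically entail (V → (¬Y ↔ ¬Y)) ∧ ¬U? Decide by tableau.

Initial set: {T ¬¬W; F ((V → (¬Y ↔ ¬Y)) ∧ ¬U)}.
T ¬¬W: drop double negation, giving T W.
F ((V → (¬Y ↔ ¬Y)) ∧ ¬U): β-rule — branch into F (V → (¬Y ↔ ¬Y))  //  F ¬U.
  branch 1 (add F (V → (¬Y ↔ ¬Y))):
    F (V → (¬Y ↔ ¬Y)): α-rule — add T V, F (¬Y ↔ ¬Y).
    F (¬Y ↔ ¬Y): β-rule — branch into T ¬Y, F ¬Y  //  F ¬Y, T ¬Y.
      branch 1.1 (add T ¬Y, F ¬Y):
        × closes — contains both Y and ¬Y.
      branch 1.2 (add F ¬Y, T ¬Y):
        × closes — contains both Y and ¬Y.
  branch 2 (add F ¬U):
    ○ open, literals {U=1, W=1}.
2 branches closed, 1 open.
An open branch gives a countermodel: U=1, W=1 (unmentioned atoms arbitrary); the premises hold there but the conclusion fails.

No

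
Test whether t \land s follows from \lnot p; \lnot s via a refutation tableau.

No

Initial set: {T \lnot p; T \lnot s; F (t \land s)}.
F (t \land s): β-rule — branch into F t  //  F s.
  branch 1 (add F t):
    ○ open, literals {p=0, s=0, t=0}.
  branch 2 (add F s):
    ○ open, literals {p=0, s=0}.
0 branches closed, 2 open.
An open branch gives a countermodel: p=0, s=0, t=0 (unmentioned atoms arbitrary); the premises hold there but the conclusion fails.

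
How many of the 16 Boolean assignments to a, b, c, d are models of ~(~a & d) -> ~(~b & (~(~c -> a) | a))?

11

Initial set: {(~(~a & d) -> ~(~b & (~(~c -> a) | a)))}.
(~(~a & d) -> ~(~b & (~(~c -> a) | a))): β-rule — branch into ~~(~a & d)  //  ~(~b & (~(~c -> a) | a)).
  branch 1 (add ~~(~a & d)):
    ~~(~a & d): α-rule — add ~a, d.
    ○ open, literals {a=0, d=1}.
  branch 2 (add ~(~b & (~(~c -> a) | a))):
    ~(~b & (~(~c -> a) | a)): β-rule — branch into ~~b  //  ~(~(~c -> a) | a).
      branch 2.1 (add ~~b):
        ○ open, literals {b=1}.
      branch 2.2 (add ~(~(~c -> a) | a)):
        ~(~(~c -> a) | a): α-rule — add ~~(~c -> a), ~a.
        ~~(~c -> a): β-rule — branch into ~~c  //  a.
          branch 2.2.1 (add ~~c):
            ○ open, literals {a=0, c=1}.
          branch 2.2.2 (add a):
            × closes — contains both a and ~a.
1 branch closed, 3 open.
Each open branch fixes some atoms; the unmentioned ones are free. Counting distinct full assignments: branch {a=0, d=1} (b, c) contributes 4 new; branch {b=1} (a, c, d) contributes 6 new; branch {a=0, c=1} (b, d) contributes 1 new. Total: 11.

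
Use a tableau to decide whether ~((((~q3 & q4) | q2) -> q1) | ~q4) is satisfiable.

Initial set: {~((((~q3 & q4) | q2) -> q1) | ~q4)}.
~((((~q3 & q4) | q2) -> q1) | ~q4): α-rule — add ~(((~q3 & q4) | q2) -> q1), ~~q4.
~(((~q3 & q4) | q2) -> q1): α-rule — add ((~q3 & q4) | q2), ~q1.
((~q3 & q4) | q2): β-rule — branch into (~q3 & q4)  //  q2.
  branch 1 (add (~q3 & q4)):
    (~q3 & q4): α-rule — add ~q3, q4.
    ○ open, literals {q1=false, q3=false, q4=true}.
  branch 2 (add q2):
    ○ open, literals {q1=false, q2=true, q4=true}.
0 branches closed, 2 open.
An open branch gives a satisfying assignment: q1=false, q3=false, q4=true.

Satisfiable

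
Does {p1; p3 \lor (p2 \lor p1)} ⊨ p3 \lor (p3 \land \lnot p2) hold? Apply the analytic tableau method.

No

Initial set: {p1; (p3 \lor (p2 \lor p1)); \lnot (p3 \lor (p3 \land \lnot p2))}.
\lnot (p3 \lor (p3 \land \lnot p2)): α-rule — add \lnot p3, \lnot (p3 \land \lnot p2).
(p3 \lor (p2 \lor p1)): β-rule — branch into p3  //  (p2 \lor p1).
  branch 1 (add p3):
    × closes — contains both p3 and \lnot p3.
  branch 2 (add (p2 \lor p1)):
    \lnot (p3 \land \lnot p2): β-rule — branch into \lnot p3  //  \lnot \lnot p2.
      branch 2.1 (add \lnot p3):
        (p2 \lor p1): β-rule — branch into p2  //  p1.
          branch 2.1.1 (add p2):
            ○ open, literals {p1=true, p2=true, p3=false}.
          branch 2.1.2 (add p1):
            ○ open, literals {p1=true, p3=false}.
      branch 2.2 (add \lnot \lnot p2):
        (p2 \lor p1): β-rule — branch into p2  //  p1.
          branch 2.2.1 (add p2):
            ○ open, literals {p1=true, p2=true, p3=false}.
          branch 2.2.2 (add p1):
            ○ open, literals {p1=true, p2=true, p3=false}.
1 branch closed, 4 open.
An open branch gives a countermodel: p1=true, p2=true, p3=false (unmentioned atoms arbitrary); the premises hold there but the conclusion fails.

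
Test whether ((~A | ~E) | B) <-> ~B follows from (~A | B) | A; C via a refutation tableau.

Initial set: {((~A | B) | A); C; ~(((~A | ~E) | B) <-> ~B)}.
((~A | B) | A): β-rule — branch into (~A | B)  //  A.
  branch 1 (add (~A | B)):
    ~(((~A | ~E) | B) <-> ~B): β-rule — branch into ((~A | ~E) | B), ~~B  //  ~((~A | ~E) | B), ~B.
      branch 1.1 (add ((~A | ~E) | B), ~~B):
        (~A | B): β-rule — branch into ~A  //  B.
          branch 1.1.1 (add ~A):
            ((~A | ~E) | B): β-rule — branch into (~A | ~E)  //  B.
              branch 1.1.1.1 (add (~A | ~E)):
                (~A | ~E): β-rule — branch into ~A  //  ~E.
                  branch 1.1.1.1.1 (add ~A):
                    ○ open, literals {A=F, B=T, C=T}.
                  branch 1.1.1.1.2 (add ~E):
                    ○ open, literals {A=F, B=T, C=T, E=F}.
              branch 1.1.1.2 (add B):
                ○ open, literals {A=F, B=T, C=T}.
          branch 1.1.2 (add B):
            ((~A | ~E) | B): β-rule — branch into (~A | ~E)  //  B.
              branch 1.1.2.1 (add (~A | ~E)):
                (~A | ~E): β-rule — branch into ~A  //  ~E.
                  branch 1.1.2.1.1 (add ~A):
                    ○ open, literals {A=F, B=T, C=T}.
                  branch 1.1.2.1.2 (add ~E):
                    ○ open, literals {B=T, C=T, E=F}.
              branch 1.1.2.2 (add B):
                ○ open, literals {B=T, C=T}.
      branch 1.2 (add ~((~A | ~E) | B), ~B):
        ~((~A | ~E) | B): α-rule — add ~(~A | ~E), ~B.
        ~(~A | ~E): α-rule — add ~~A, ~~E.
        (~A | B): β-rule — branch into ~A  //  B.
          branch 1.2.1 (add ~A):
            × closes — contains both A and ~A.
          branch 1.2.2 (add B):
            × closes — contains both B and ~B.
  branch 2 (add A):
    ~(((~A | ~E) | B) <-> ~B): β-rule — branch into ((~A | ~E) | B), ~~B  //  ~((~A | ~E) | B), ~B.
      branch 2.1 (add ((~A | ~E) | B), ~~B):
        ((~A | ~E) | B): β-rule — branch into (~A | ~E)  //  B.
          branch 2.1.1 (add (~A | ~E)):
            (~A | ~E): β-rule — branch into ~A  //  ~E.
              branch 2.1.1.1 (add ~A):
                × closes — contains both A and ~A.
              branch 2.1.1.2 (add ~E):
                ○ open, literals {A=T, B=T, C=T, E=F}.
          branch 2.1.2 (add B):
            ○ open, literals {A=T, B=T, C=T}.
      branch 2.2 (add ~((~A | ~E) | B), ~B):
        ~((~A | ~E) | B): α-rule — add ~(~A | ~E), ~B.
        ~(~A | ~E): α-rule — add ~~A, ~~E.
        ○ open, literals {A=T, B=F, C=T, E=T}.
3 branches closed, 9 open.
An open branch gives a countermodel: A=F, B=T, C=T (unmentioned atoms arbitrary); the premises hold there but the conclusion fails.

No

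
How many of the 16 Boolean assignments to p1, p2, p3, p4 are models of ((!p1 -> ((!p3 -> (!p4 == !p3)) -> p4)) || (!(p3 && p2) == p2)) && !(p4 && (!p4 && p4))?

13

Initial set: {(((!p1 -> ((!p3 -> (!p4 == !p3)) -> p4)) || (!(p3 && p2) == p2)) && !(p4 && (!p4 && p4)))}.
(((!p1 -> ((!p3 -> (!p4 == !p3)) -> p4)) || (!(p3 && p2) == p2)) && !(p4 && (!p4 && p4))): α-rule — add ((!p1 -> ((!p3 -> (!p4 == !p3)) -> p4)) || (!(p3 && p2) == p2)), !(p4 && (!p4 && p4)).
((!p1 -> ((!p3 -> (!p4 == !p3)) -> p4)) || (!(p3 && p2) == p2)): β-rule — branch into (!p1 -> ((!p3 -> (!p4 == !p3)) -> p4))  //  (!(p3 && p2) == p2).
  branch 1 (add (!p1 -> ((!p3 -> (!p4 == !p3)) -> p4))):
    !(p4 && (!p4 && p4)): β-rule — branch into !p4  //  !(!p4 && p4).
      branch 1.1 (add !p4):
        (!p1 -> ((!p3 -> (!p4 == !p3)) -> p4)): β-rule — branch into !!p1  //  ((!p3 -> (!p4 == !p3)) -> p4).
          branch 1.1.1 (add !!p1):
            ○ open, literals {p1=1, p4=0}.
          branch 1.1.2 (add ((!p3 -> (!p4 == !p3)) -> p4)):
            ((!p3 -> (!p4 == !p3)) -> p4): β-rule — branch into !(!p3 -> (!p4 == !p3))  //  p4.
              branch 1.1.2.1 (add !(!p3 -> (!p4 == !p3))):
                !(!p3 -> (!p4 == !p3)): α-rule — add !p3, !(!p4 == !p3).
                !(!p4 == !p3): β-rule — branch into !p4, !!p3  //  !!p4, !p3.
                  branch 1.1.2.1.1 (add !p4, !!p3):
                    × closes — contains both p3 and !p3.
                  branch 1.1.2.1.2 (add !!p4, !p3):
                    × closes — contains both p4 and !p4.
              branch 1.1.2.2 (add p4):
                × closes — contains both p4 and !p4.
      branch 1.2 (add !(!p4 && p4)):
        (!p1 -> ((!p3 -> (!p4 == !p3)) -> p4)): β-rule — branch into !!p1  //  ((!p3 -> (!p4 == !p3)) -> p4).
          branch 1.2.1 (add !!p1):
            !(!p4 && p4): β-rule — branch into !!p4  //  !p4.
              branch 1.2.1.1 (add !!p4):
                ○ open, literals {p1=1, p4=1}.
              branch 1.2.1.2 (add !p4):
                ○ open, literals {p1=1, p4=0}.
          branch 1.2.2 (add ((!p3 -> (!p4 == !p3)) -> p4)):
            !(!p4 && p4): β-rule — branch into !!p4  //  !p4.
              branch 1.2.2.1 (add !!p4):
                ((!p3 -> (!p4 == !p3)) -> p4): β-rule — branch into !(!p3 -> (!p4 == !p3))  //  p4.
                  branch 1.2.2.1.1 (add !(!p3 -> (!p4 == !p3))):
                    !(!p3 -> (!p4 == !p3)): α-rule — add !p3, !(!p4 == !p3).
                    !(!p4 == !p3): β-rule — branch into !p4, !!p3  //  !!p4, !p3.
                      branch 1.2.2.1.1.1 (add !p4, !!p3):
                        × closes — contains both p4 and !p4.
                      branch 1.2.2.1.1.2 (add !!p4, !p3):
                        ○ open, literals {p3=0, p4=1}.
                  branch 1.2.2.1.2 (add p4):
                    ○ open, literals {p4=1}.
              branch 1.2.2.2 (add !p4):
                ((!p3 -> (!p4 == !p3)) -> p4): β-rule — branch into !(!p3 -> (!p4 == !p3))  //  p4.
                  branch 1.2.2.2.1 (add !(!p3 -> (!p4 == !p3))):
                    !(!p3 -> (!p4 == !p3)): α-rule — add !p3, !(!p4 == !p3).
                    !(!p4 == !p3): β-rule — branch into !p4, !!p3  //  !!p4, !p3.
                      branch 1.2.2.2.1.1 (add !p4, !!p3):
                        × closes — contains both p3 and !p3.
                      branch 1.2.2.2.1.2 (add !!p4, !p3):
                        × closes — contains both p4 and !p4.
                  branch 1.2.2.2.2 (add p4):
                    × closes — contains both p4 and !p4.
  branch 2 (add (!(p3 && p2) == p2)):
    !(p4 && (!p4 && p4)): β-rule — branch into !p4  //  !(!p4 && p4).
      branch 2.1 (add !p4):
        (!(p3 && p2) == p2): β-rule — branch into !(p3 && p2), p2  //  !!(p3 && p2), !p2.
          branch 2.1.1 (add !(p3 && p2), p2):
            !(p3 && p2): β-rule — branch into !p3  //  !p2.
              branch 2.1.1.1 (add !p3):
                ○ open, literals {p2=1, p3=0, p4=0}.
              branch 2.1.1.2 (add !p2):
                × closes — contains both p2 and !p2.
          branch 2.1.2 (add !!(p3 && p2), !p2):
            !!(p3 && p2): α-rule — add p3, p2.
            × closes — contains both p2 and !p2.
      branch 2.2 (add !(!p4 && p4)):
        (!(p3 && p2) == p2): β-rule — branch into !(p3 && p2), p2  //  !!(p3 && p2), !p2.
          branch 2.2.1 (add !(p3 && p2), p2):
            !(!p4 && p4): β-rule — branch into !!p4  //  !p4.
              branch 2.2.1.1 (add !!p4):
                !(p3 && p2): β-rule — branch into !p3  //  !p2.
                  branch 2.2.1.1.1 (add !p3):
                    ○ open, literals {p2=1, p3=0, p4=1}.
                  branch 2.2.1.1.2 (add !p2):
                    × closes — contains both p2 and !p2.
              branch 2.2.1.2 (add !p4):
                !(p3 && p2): β-rule — branch into !p3  //  !p2.
                  branch 2.2.1.2.1 (add !p3):
                    ○ open, literals {p2=1, p3=0, p4=0}.
                  branch 2.2.1.2.2 (add !p2):
                    × closes — contains both p2 and !p2.
          branch 2.2.2 (add !!(p3 && p2), !p2):
            !!(p3 && p2): α-rule — add p3, p2.
            × closes — contains both p2 and !p2.
12 branches closed, 8 open.
Each open branch fixes some atoms; the unmentioned ones are free. Counting distinct full assignments: branch {p1=1, p4=0} (p2, p3) contributes 4 new; branch {p1=1, p4=1} (p2, p3) contributes 4 new; branch {p1=1, p4=0} (p2, p3) contributes 0 new; branch {p3=0, p4=1} (p1, p2) contributes 2 new; branch {p4=1} (p1, p2, p3) contributes 2 new; branch {p2=1, p3=0, p4=0} (p1) contributes 1 new; branch {p2=1, p3=0, p4=1} (p1) contributes 0 new; branch {p2=1, p3=0, p4=0} (p1) contributes 0 new. Total: 13.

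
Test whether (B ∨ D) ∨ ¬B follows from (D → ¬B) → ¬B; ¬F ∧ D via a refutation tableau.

Initial set: {((D → ¬B) → ¬B); (¬F ∧ D); ¬((B ∨ D) ∨ ¬B)}.
(¬F ∧ D): α-rule — add ¬F, D.
¬((B ∨ D) ∨ ¬B): α-rule — add ¬(B ∨ D), ¬¬B.
¬(B ∨ D): α-rule — add ¬B, ¬D.
× closes — contains both B and ¬B.
All 1 branch closes.
Every branch closed, so the premises entail the conclusion.

Yes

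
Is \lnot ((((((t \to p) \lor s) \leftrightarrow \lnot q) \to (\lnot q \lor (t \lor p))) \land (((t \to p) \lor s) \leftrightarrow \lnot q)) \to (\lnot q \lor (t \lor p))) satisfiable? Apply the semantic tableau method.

Initial set: {\lnot ((((((t \to p) \lor s) \leftrightarrow \lnot q) \to (\lnot q \lor (t \lor p))) \land (((t \to p) \lor s) \leftrightarrow \lnot q)) \to (\lnot q \lor (t \lor p)))}.
\lnot ((((((t \to p) \lor s) \leftrightarrow \lnot q) \to (\lnot q \lor (t \lor p))) \land (((t \to p) \lor s) \leftrightarrow \lnot q)) \to (\lnot q \lor (t \lor p))): α-rule — add (((((t \to p) \lor s) \leftrightarrow \lnot q) \to (\lnot q \lor (t \lor p))) \land (((t \to p) \lor s) \leftrightarrow \lnot q)), \lnot (\lnot q \lor (t \lor p)).
(((((t \to p) \lor s) \leftrightarrow \lnot q) \to (\lnot q \lor (t \lor p))) \land (((t \to p) \lor s) \leftrightarrow \lnot q)): α-rule — add ((((t \to p) \lor s) \leftrightarrow \lnot q) \to (\lnot q \lor (t \lor p))), (((t \to p) \lor s) \leftrightarrow \lnot q).
\lnot (\lnot q \lor (t \lor p)): α-rule — add \lnot \lnot q, \lnot (t \lor p).
\lnot (t \lor p): α-rule — add \lnot t, \lnot p.
((((t \to p) \lor s) \leftrightarrow \lnot q) \to (\lnot q \lor (t \lor p))): β-rule — branch into \lnot (((t \to p) \lor s) \leftrightarrow \lnot q)  //  (\lnot q \lor (t \lor p)).
  branch 1 (add \lnot (((t \to p) \lor s) \leftrightarrow \lnot q)):
    (((t \to p) \lor s) \leftrightarrow \lnot q): β-rule — branch into ((t \to p) \lor s), \lnot q  //  \lnot ((t \to p) \lor s), \lnot \lnot q.
      branch 1.1 (add ((t \to p) \lor s), \lnot q):
        × closes — contains both q and \lnot q.
      branch 1.2 (add \lnot ((t \to p) \lor s), \lnot \lnot q):
        \lnot ((t \to p) \lor s): α-rule — add \lnot (t \to p), \lnot s.
        \lnot (t \to p): α-rule — add t, \lnot p.
        × closes — contains both t and \lnot t.
  branch 2 (add (\lnot q \lor (t \lor p))):
    (((t \to p) \lor s) \leftrightarrow \lnot q): β-rule — branch into ((t \to p) \lor s), \lnot q  //  \lnot ((t \to p) \lor s), \lnot \lnot q.
      branch 2.1 (add ((t \to p) \lor s), \lnot q):
        × closes — contains both q and \lnot q.
      branch 2.2 (add \lnot ((t \to p) \lor s), \lnot \lnot q):
        \lnot ((t \to p) \lor s): α-rule — add \lnot (t \to p), \lnot s.
        \lnot (t \to p): α-rule — add t, \lnot p.
        × closes — contains both t and \lnot t.
All 4 branches close.
Every branch closed; the formula is unsatisfiable.

Unsatisfiable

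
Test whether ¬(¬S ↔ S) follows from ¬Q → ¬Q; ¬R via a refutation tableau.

Initial set: {T (¬Q → ¬Q); T ¬R; F ¬(¬S ↔ S)}.
T (¬Q → ¬Q): β-rule — branch into F ¬Q  //  T ¬Q.
  branch 1 (add F ¬Q):
    F ¬(¬S ↔ S): β-rule — branch into T ¬S, T S  //  F ¬S, F S.
      branch 1.1 (add T ¬S, T S):
        × closes — contains both S and ¬S.
      branch 1.2 (add F ¬S, F S):
        × closes — contains both S and ¬S.
  branch 2 (add T ¬Q):
    F ¬(¬S ↔ S): β-rule — branch into T ¬S, T S  //  F ¬S, F S.
      branch 2.1 (add T ¬S, T S):
        × closes — contains both S and ¬S.
      branch 2.2 (add F ¬S, F S):
        × closes — contains both S and ¬S.
All 4 branches close.
Every branch closed, so the premises entail the conclusion.

Yes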